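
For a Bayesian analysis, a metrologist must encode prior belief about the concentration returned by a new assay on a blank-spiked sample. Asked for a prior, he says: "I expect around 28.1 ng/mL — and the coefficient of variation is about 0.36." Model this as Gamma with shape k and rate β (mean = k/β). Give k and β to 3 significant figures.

For Gamma(k, rate β): mean = k/β, variance = k/β², so CV = 1/√k.
CV = 0.36, hence k = 1/CV² = 7.72.
Then β = k/mean = 7.72/28.1 = 0.275.

k ≈ 7.72, β ≈ 0.275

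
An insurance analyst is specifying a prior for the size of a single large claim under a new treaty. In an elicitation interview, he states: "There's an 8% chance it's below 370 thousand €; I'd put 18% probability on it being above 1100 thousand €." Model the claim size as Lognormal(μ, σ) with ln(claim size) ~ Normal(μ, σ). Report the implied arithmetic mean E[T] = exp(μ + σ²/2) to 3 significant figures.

If T ~ Lognormal(μ,σ) then ln T ~ Normal(μ,σ), so the p-quantile of ln T is μ + z_p·σ.
ln(370) = 5.914 and ln(1100) = 7.003; z_{0.08} = -1.405, z_{0.82} = 0.9154.
σ = (7.003 − 5.914)/(0.9154 − (-1.405)) = 0.470.
μ = 5.914 − (-1.405)·0.470 = 6.573.
E[T] = exp(μ + σ²/2) = exp(6.573 + 0.1102) = 799 thousand €.

E[T] ≈ 799 thousand €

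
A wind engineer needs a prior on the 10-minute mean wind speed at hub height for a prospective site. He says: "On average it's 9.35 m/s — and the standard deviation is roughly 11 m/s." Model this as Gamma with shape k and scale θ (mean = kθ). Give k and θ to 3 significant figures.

For Gamma(k, scale θ): mean = kθ, variance = kθ², so CV = 1/√k.
CV = SD/mean = 11/9.35 = 1.176, hence k = 1/CV² = 0.722.
Then θ = mean/k = 9.35/0.722 = 12.9.

k ≈ 0.722, θ ≈ 12.9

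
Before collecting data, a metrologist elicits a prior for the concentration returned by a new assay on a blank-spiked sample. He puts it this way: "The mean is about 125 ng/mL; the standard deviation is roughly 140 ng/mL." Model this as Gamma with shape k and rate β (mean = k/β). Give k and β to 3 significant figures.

k ≈ 0.797, β ≈ 0.00638

For Gamma(k, rate β): mean = k/β, variance = k/β², so CV = 1/√k.
CV = SD/mean = 140/125 = 1.12, hence k = 1/CV² = 0.797.
Then β = k/mean = 0.797/125 = 0.00638.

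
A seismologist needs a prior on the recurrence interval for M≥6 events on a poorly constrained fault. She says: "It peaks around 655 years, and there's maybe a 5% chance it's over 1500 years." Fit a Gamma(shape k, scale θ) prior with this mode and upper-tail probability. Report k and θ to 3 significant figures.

Gamma(k,θ) with k>1 has mode (k−1)θ, so θ = 655/(k−1).
Need P(X < 1500) = 0.95 with θ tied to k this way. Start at k = 2, θ = 655: P(X<1500) ≈ 0.667.
Too low — raise k to concentrate. Iterating converges to k ≈ 4.99.
Then θ = 655/(4.99−1) ≈ 164.

k ≈ 4.99, θ ≈ 164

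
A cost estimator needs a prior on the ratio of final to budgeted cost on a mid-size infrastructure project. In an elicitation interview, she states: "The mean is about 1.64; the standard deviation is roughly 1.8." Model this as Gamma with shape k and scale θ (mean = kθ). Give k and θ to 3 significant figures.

For Gamma(k, scale θ): mean = kθ, variance = kθ², so CV = 1/√k.
CV = SD/mean = 1.8/1.64 = 1.098, hence k = 1/CV² = 0.83.
Then θ = mean/k = 1.64/0.83 = 1.98.

k ≈ 0.83, θ ≈ 1.98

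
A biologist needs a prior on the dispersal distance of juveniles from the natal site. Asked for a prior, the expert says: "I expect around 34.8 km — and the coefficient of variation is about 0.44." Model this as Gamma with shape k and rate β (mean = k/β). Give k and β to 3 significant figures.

For Gamma(k, rate β): mean = k/β, variance = k/β², so CV = 1/√k.
CV = 0.44, hence k = 1/CV² = 5.17.
Then β = k/mean = 5.17/34.8 = 0.148.

k ≈ 5.17, β ≈ 0.148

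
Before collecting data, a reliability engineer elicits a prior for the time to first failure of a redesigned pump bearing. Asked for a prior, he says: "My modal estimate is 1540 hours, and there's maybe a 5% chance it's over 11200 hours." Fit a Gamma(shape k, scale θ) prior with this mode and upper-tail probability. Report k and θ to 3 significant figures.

k ≈ 1.55, θ ≈ 2810

Gamma(k,θ) with k>1 has mode (k−1)θ, so θ = 1540/(k−1).
Need P(X < 11200) = 0.95 with θ tied to k this way. Start at k = 2, θ = 1540: P(X<11200) ≈ 0.994.
Too high — lower k to spread out. Iterating converges to k ≈ 1.55.
Then θ = 1540/(1.55−1) ≈ 2810.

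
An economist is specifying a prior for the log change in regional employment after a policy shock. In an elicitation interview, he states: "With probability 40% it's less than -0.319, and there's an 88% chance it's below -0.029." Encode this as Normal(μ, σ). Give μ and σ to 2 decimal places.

μ = -0.27, σ = 0.20

For Normal(μ,σ), the p-quantile is μ + z_p·σ. Here z_{0.4} = -0.2533, z_{0.88} = 1.175.
So -0.319 = μ − 0.2533σ and -0.029 = μ + 1.175σ.
Subtracting: σ = (-0.029 − -0.319)/(1.175 − (-0.2533)) = 0.20.
Then μ = -0.319 − (-0.2533)·0.20 = -0.27.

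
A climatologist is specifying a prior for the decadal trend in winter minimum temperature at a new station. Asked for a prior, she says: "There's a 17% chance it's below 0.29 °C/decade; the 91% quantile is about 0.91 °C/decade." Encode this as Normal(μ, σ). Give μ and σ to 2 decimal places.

μ = 0.55, σ = 0.27

For Normal(μ,σ), the p-quantile is μ + z_p·σ. Here z_{0.17} = -0.9542, z_{0.91} = 1.341.
So 0.29 = μ − 0.9542σ and 0.91 = μ + 1.341σ.
Subtracting: σ = (0.91 − 0.29)/(1.341 − (-0.9542)) = 0.27.
Then μ = 0.29 − (-0.9542)·0.27 = 0.55.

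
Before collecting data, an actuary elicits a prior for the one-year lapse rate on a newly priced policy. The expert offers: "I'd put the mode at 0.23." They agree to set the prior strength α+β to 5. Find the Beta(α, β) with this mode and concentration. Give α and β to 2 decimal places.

α = 1.69, β = 3.31

For α,β > 1 the Beta mode is (α−1)/(α+β−2). With α+β = 5, the mode is (α−1)/3.
Set (α−1)/3 = 0.23 → α = 1 + 0.23·3 = 1.69.
β = 5 − α = 3.31.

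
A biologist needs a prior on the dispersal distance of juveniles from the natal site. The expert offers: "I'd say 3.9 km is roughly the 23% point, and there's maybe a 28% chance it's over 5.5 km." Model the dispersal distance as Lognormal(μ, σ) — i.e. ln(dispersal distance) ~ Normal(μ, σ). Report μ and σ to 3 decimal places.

μ ≈ 1.553, σ ≈ 0.260

If T ~ Lognormal(μ,σ) then ln T ~ Normal(μ,σ), so the p-quantile of ln T is μ + z_p·σ.
ln(3.9) = 1.361 and ln(5.5) = 1.705; z_{0.23} = -0.7388, z_{0.72} = 0.5828.
σ = (1.705 − 1.361)/(0.5828 − (-0.7388)) = 0.260.
μ = 1.361 − (-0.7388)·0.260 = 1.553.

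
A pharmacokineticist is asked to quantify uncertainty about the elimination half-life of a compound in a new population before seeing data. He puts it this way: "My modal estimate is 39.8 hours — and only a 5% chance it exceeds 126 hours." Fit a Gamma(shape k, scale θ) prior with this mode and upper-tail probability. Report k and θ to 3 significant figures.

k ≈ 2.98, θ ≈ 20.1

Gamma(k,θ) with k>1 has mode (k−1)θ, so θ = 39.8/(k−1).
Need P(X < 126) = 0.95 with θ tied to k this way. Start at k = 2, θ = 39.8: P(X<126) ≈ 0.824.
Too low — raise k to concentrate. Iterating converges to k ≈ 2.98.
Then θ = 39.8/(2.98−1) ≈ 20.1.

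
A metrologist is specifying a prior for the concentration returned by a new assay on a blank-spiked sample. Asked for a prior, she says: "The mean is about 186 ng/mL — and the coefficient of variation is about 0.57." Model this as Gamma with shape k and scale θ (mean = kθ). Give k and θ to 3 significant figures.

For Gamma(k, scale θ): mean = kθ, variance = kθ², so CV = 1/√k.
CV = 0.57, hence k = 1/CV² = 3.08.
Then θ = mean/k = 186/3.08 = 60.4.

k ≈ 3.08, θ ≈ 60.4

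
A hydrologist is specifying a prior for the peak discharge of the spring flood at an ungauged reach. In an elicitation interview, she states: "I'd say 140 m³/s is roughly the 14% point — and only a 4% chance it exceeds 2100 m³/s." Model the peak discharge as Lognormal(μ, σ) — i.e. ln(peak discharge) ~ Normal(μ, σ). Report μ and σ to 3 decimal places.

If T ~ Lognormal(μ,σ) then ln T ~ Normal(μ,σ), so the p-quantile of ln T is μ + z_p·σ.
ln(140) = 4.942 and ln(2100) = 7.65; z_{0.14} = -1.08, z_{0.96} = 1.751.
σ = (7.65 − 4.942)/(1.751 − (-1.08)) = 0.957.
μ = 4.942 − (-1.08)·0.957 = 5.975.

μ ≈ 5.975, σ ≈ 0.957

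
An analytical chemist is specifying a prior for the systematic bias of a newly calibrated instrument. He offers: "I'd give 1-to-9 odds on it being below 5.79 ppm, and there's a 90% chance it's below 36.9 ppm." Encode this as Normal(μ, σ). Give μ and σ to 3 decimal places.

The p-quantile of Normal(μ,σ) is μ + z_p·σ, with z_{0.1} = -1.282 and z_{0.9} = 1.282.
Eliminate σ: μ = (z₂·x₁ − z₁·x₂)/(z₂ − z₁) = (1.282·5.79 − (-1.282)·36.9)/2.563 = 21.345.
Then σ = (x₂ − x₁)/(z₂ − z₁) = (36.9 − 5.79)/2.563 = 12.138.

μ = 21.345, σ = 12.138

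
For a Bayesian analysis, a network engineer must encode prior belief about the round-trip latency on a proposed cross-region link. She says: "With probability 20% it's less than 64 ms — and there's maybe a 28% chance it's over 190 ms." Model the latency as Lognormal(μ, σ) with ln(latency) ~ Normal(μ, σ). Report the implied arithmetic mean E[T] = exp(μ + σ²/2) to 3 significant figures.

E[T] ≈ 163 ms

If T ~ Lognormal(μ,σ) then ln T ~ Normal(μ,σ), so the p-quantile of ln T is μ + z_p·σ.
ln(64) = 4.159 and ln(190) = 5.247; z_{0.2} = -0.8416, z_{0.72} = 0.5828.
σ = (5.247 − 4.159)/(0.5828 − (-0.8416)) = 0.764.
μ = 4.159 − (-0.8416)·0.764 = 4.802.
E[T] = exp(μ + σ²/2) = exp(4.802 + 0.2918) = 163 ms.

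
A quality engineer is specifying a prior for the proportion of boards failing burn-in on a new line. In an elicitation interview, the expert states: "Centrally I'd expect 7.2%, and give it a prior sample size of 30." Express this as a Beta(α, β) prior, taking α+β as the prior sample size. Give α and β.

Under the effective-sample-size interpretation, Beta(α, β) has prior mean α/(α+β) and prior sample size α+β.
So α+β = 30 and α/(α+β) = 0.072, giving α = 0.072·30 = 2.16 and β = 30 − 2.16 = 27.84.

α = 2.16, β = 27.84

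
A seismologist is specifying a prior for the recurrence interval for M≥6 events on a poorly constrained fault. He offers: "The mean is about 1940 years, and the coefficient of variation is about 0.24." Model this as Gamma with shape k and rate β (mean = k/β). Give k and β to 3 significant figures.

k ≈ 17.4, β ≈ 0.00895

For Gamma(k, rate β): mean = k/β, variance = k/β², so CV = 1/√k.
CV = 0.24, hence k = 1/CV² = 17.4.
Then β = k/mean = 17.4/1940 = 0.00895.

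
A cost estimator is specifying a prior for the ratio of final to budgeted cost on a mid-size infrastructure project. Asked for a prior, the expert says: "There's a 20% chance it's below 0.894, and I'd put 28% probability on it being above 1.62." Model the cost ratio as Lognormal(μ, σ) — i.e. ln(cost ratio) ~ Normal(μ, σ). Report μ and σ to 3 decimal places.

μ ≈ 0.239, σ ≈ 0.417

If T ~ Lognormal(μ,σ) then ln T ~ Normal(μ,σ), so the p-quantile of ln T is μ + z_p·σ.
ln(0.894) = -0.112 and ln(1.62) = 0.4824; z_{0.2} = -0.8416, z_{0.72} = 0.5828.
σ = (0.4824 − -0.112)/(0.5828 − (-0.8416)) = 0.417.
μ = -0.112 − (-0.8416)·0.417 = 0.239.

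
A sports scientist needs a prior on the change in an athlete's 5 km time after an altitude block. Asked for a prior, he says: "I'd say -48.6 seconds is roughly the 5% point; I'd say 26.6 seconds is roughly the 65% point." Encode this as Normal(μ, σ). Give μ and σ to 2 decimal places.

The p-quantile of Normal(μ,σ) is μ + z_p·σ, with z_{0.05} = -1.645 and z_{0.65} = 0.3853.
Eliminate σ: μ = (z₂·x₁ − z₁·x₂)/(z₂ − z₁) = (0.3853·-48.6 − (-1.645)·26.6)/2.03 = 12.33.
Then σ = (x₂ − x₁)/(z₂ − z₁) = (26.6 − -48.6)/2.03 = 37.04.

μ = 12.33, σ = 37.04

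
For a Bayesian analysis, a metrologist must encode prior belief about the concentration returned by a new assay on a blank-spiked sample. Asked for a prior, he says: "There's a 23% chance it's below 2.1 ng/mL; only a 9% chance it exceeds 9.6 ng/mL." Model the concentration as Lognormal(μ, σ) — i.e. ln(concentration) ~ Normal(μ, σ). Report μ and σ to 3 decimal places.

If T ~ Lognormal(μ,σ) then ln T ~ Normal(μ,σ), so the p-quantile of ln T is μ + z_p·σ.
ln(2.1) = 0.7419 and ln(9.6) = 2.262; z_{0.23} = -0.7388, z_{0.91} = 1.341.
σ = (2.262 − 0.7419)/(1.341 − (-0.7388)) = 0.731.
μ = 0.7419 − (-0.7388)·0.731 = 1.282.

μ ≈ 1.282, σ ≈ 0.731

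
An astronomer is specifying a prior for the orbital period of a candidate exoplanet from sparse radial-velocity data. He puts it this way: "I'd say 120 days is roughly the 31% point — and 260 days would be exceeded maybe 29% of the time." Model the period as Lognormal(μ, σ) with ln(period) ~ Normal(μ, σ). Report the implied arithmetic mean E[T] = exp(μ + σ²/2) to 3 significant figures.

If T ~ Lognormal(μ,σ) then ln T ~ Normal(μ,σ), so the p-quantile of ln T is μ + z_p·σ.
ln(120) = 4.787 and ln(260) = 5.561; z_{0.31} = -0.4959, z_{0.71} = 0.5534.
σ = (5.561 − 4.787)/(0.5534 − (-0.4959)) = 0.737.
μ = 4.787 − (-0.4959)·0.737 = 5.153.
E[T] = exp(μ + σ²/2) = exp(5.153 + 0.2715) = 227 days.

E[T] ≈ 227 days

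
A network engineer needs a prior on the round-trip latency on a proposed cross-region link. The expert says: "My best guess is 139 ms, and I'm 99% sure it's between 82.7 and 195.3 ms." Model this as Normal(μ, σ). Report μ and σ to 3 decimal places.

A symmetric 99% interval runs μ ± z·σ with z = 2.576.
Half-width = 56.3, so σ = 56.3/2.576 = 21.857.
μ is the stated best guess, 139.000.

μ = 139.000, σ = 21.857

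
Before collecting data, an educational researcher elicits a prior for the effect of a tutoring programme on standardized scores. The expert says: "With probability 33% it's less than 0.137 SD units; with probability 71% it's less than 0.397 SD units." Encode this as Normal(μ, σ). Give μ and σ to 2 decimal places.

μ = 0.25, σ = 0.26

The p-quantile of Normal(μ,σ) is μ + z_p·σ, with z_{0.33} = -0.4399 and z_{0.71} = 0.5534.
Eliminate σ: μ = (z₂·x₁ − z₁·x₂)/(z₂ − z₁) = (0.5534·0.137 − (-0.4399)·0.397)/0.9933 = 0.25.
Then σ = (x₂ − x₁)/(z₂ − z₁) = (0.397 − 0.137)/0.9933 = 0.26.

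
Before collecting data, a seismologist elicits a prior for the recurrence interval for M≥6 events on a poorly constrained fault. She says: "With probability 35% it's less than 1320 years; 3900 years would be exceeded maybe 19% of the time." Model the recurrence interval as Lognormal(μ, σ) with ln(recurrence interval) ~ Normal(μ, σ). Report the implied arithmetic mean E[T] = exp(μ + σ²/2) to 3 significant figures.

E[T] ≈ 2650 years

If T ~ Lognormal(μ,σ) then ln T ~ Normal(μ,σ), so the p-quantile of ln T is μ + z_p·σ.
ln(1320) = 7.185 and ln(3900) = 8.269; z_{0.35} = -0.3853, z_{0.81} = 0.8779.
σ = (8.269 − 7.185)/(0.8779 − (-0.3853)) = 0.858.
μ = 7.185 − (-0.3853)·0.858 = 7.516.
E[T] = exp(μ + σ²/2) = exp(7.516 + 0.3677) = 2650 years.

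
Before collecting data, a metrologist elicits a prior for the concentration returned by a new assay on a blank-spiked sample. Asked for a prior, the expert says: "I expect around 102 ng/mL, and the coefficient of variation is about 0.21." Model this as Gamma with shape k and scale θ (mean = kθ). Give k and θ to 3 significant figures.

k ≈ 22.7, θ ≈ 4.5

For Gamma(k, scale θ): mean = kθ, variance = kθ², so CV = 1/√k.
CV = 0.21, hence k = 1/CV² = 22.7.
Then θ = mean/k = 102/22.7 = 4.5.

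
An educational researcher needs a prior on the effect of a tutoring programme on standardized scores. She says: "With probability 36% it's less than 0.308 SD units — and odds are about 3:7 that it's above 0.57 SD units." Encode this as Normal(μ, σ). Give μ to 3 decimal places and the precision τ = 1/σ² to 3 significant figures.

For Normal(μ,σ), the p-quantile is μ + z_p·σ. Here z_{0.36} = -0.3585, z_{0.7} = 0.5244.
So 0.308 = μ − 0.3585σ and 0.57 = μ + 0.5244σ.
Subtracting: σ = (0.57 − 0.308)/(0.5244 − (-0.3585)) = 0.297.
Then μ = 0.308 − (-0.3585)·0.297 = 0.414.
Precision τ = 1/σ² = 1/0.2968² = 11.4.

μ = 0.414, τ = 11.4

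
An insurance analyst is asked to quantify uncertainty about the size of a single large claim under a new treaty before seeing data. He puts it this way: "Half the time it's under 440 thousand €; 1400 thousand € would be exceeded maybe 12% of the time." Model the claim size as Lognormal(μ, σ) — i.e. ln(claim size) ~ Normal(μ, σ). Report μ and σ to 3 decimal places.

μ ≈ 6.087, σ ≈ 0.985

If T ~ Lognormal(μ,σ) then ln T ~ Normal(μ,σ), so the p-quantile of ln T is μ + z_p·σ.
ln(440) = 6.087 and ln(1400) = 7.244; z_{0.5} = 0, z_{0.88} = 1.175.
σ = (7.244 − 6.087)/(1.175 − (0)) = 0.985.
μ = 6.087 − (0)·0.985 = 6.087.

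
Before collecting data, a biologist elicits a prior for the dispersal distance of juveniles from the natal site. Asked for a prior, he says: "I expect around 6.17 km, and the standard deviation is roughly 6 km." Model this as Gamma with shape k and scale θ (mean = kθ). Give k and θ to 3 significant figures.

For Gamma(k, scale θ): mean = kθ, variance = kθ², so CV = 1/√k.
CV = SD/mean = 6/6.17 = 0.9724, hence k = 1/CV² = 1.06.
Then θ = mean/k = 6.17/1.06 = 5.83.

k ≈ 1.06, θ ≈ 5.83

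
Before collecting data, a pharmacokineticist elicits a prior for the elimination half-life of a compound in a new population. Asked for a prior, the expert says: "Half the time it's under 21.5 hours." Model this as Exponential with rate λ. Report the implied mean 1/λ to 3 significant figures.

mean ≈ 31 hours

Exponential median = ln 2 / λ, so λ = ln 2 / 21.5 = 0.0322.
Mean = 1/λ = 31 hours.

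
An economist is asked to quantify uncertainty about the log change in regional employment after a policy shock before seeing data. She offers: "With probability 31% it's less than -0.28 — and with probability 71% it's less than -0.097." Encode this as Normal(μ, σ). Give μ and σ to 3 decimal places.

The p-quantile of Normal(μ,σ) is μ + z_p·σ, with z_{0.31} = -0.4959 and z_{0.71} = 0.5534.
Eliminate σ: μ = (z₂·x₁ − z₁·x₂)/(z₂ − z₁) = (0.5534·-0.28 − (-0.4959)·-0.097)/1.049 = -0.194.
Then σ = (x₂ − x₁)/(z₂ − z₁) = (-0.097 − -0.28)/1.049 = 0.174.

μ = -0.194, σ = 0.174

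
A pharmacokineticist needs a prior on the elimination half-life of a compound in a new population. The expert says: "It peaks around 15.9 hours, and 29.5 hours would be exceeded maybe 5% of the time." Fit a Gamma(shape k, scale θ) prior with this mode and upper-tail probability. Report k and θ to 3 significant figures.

Gamma(k,θ) with k>1 has mode (k−1)θ, so θ = 15.9/(k−1).
Need P(X < 29.5) = 0.95 with θ tied to k this way. Start at k = 2, θ = 15.9: P(X<29.5) ≈ 0.553.
Too low — raise k to concentrate. Iterating converges to k ≈ 8.29.
Then θ = 15.9/(8.29−1) ≈ 2.18.

k ≈ 8.29, θ ≈ 2.18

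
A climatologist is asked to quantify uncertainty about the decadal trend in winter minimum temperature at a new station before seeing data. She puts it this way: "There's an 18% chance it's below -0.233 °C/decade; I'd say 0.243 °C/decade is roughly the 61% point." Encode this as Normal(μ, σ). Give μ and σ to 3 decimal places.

μ = 0.132, σ = 0.398

For Normal(μ,σ), the p-quantile is μ + z_p·σ. Here z_{0.18} = -0.9154, z_{0.61} = 0.2793.
So -0.233 = μ − 0.9154σ and 0.243 = μ + 0.2793σ.
Subtracting: σ = (0.243 − -0.233)/(0.2793 − (-0.9154)) = 0.398.
Then μ = -0.233 − (-0.9154)·0.398 = 0.132.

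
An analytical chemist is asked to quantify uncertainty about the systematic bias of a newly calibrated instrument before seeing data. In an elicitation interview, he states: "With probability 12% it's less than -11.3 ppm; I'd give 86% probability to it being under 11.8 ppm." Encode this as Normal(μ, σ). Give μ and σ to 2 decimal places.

μ = 0.73, σ = 10.24

The p-quantile of Normal(μ,σ) is μ + z_p·σ, with z_{0.12} = -1.175 and z_{0.86} = 1.08.
Eliminate σ: μ = (z₂·x₁ − z₁·x₂)/(z₂ − z₁) = (1.08·-11.3 − (-1.175)·11.8)/2.255 = 0.73.
Then σ = (x₂ − x₁)/(z₂ − z₁) = (11.8 − -11.3)/2.255 = 10.24.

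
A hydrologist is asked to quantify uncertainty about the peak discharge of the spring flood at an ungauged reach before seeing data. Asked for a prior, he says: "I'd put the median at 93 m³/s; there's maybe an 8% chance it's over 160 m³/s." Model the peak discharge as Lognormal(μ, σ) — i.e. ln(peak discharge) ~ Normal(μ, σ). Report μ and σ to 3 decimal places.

μ ≈ 4.533, σ ≈ 0.386

If T ~ Lognormal(μ,σ) then ln T ~ Normal(μ,σ), so the p-quantile of ln T is μ + z_p·σ.
ln(93) = 4.533 and ln(160) = 5.075; z_{0.5} = 0, z_{0.92} = 1.405.
σ = (5.075 − 4.533)/(1.405 − (0)) = 0.386.
μ = 4.533 − (0)·0.386 = 4.533.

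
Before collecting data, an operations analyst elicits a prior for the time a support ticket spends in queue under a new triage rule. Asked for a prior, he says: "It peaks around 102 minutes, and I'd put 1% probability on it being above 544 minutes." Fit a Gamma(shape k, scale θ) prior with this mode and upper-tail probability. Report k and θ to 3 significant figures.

Gamma(k,θ) with k>1 has mode (k−1)θ, so θ = 102/(k−1).
Need P(X < 544) = 0.99 with θ tied to k this way. Start at k = 2, θ = 102: P(X<544) ≈ 0.969.
Too low — raise k to concentrate. Iterating converges to k ≈ 2.37.
Then θ = 102/(2.37−1) ≈ 74.4.

k ≈ 2.37, θ ≈ 74.4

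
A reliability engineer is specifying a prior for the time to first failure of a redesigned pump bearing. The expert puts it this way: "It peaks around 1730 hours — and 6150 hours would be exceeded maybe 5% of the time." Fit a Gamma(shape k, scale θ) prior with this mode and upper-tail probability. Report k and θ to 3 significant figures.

k ≈ 2.6, θ ≈ 1080

Gamma(k,θ) with k>1 has mode (k−1)θ, so θ = 1730/(k−1).
Need P(X < 6150) = 0.95 with θ tied to k this way. Start at k = 2, θ = 1730: P(X<6150) ≈ 0.870.
Too low — raise k to concentrate. Iterating converges to k ≈ 2.6.
Then θ = 1730/(2.6−1) ≈ 1080.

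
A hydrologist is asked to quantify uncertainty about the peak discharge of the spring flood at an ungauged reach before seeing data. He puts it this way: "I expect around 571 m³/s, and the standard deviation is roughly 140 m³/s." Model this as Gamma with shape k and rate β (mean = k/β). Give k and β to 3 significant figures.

k ≈ 16.6, β ≈ 0.0291

For Gamma(k, rate β): mean = k/β, variance = k/β², so CV = 1/√k.
CV = SD/mean = 140/571 = 0.2452, hence k = 1/CV² = 16.6.
Then β = k/mean = 16.6/571 = 0.0291.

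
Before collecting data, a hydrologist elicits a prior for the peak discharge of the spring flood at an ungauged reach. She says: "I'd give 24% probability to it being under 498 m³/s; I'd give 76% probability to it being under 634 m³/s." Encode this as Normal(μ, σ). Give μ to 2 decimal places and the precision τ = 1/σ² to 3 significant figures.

μ = 566.00, τ = 0.000108

The p-quantile of Normal(μ,σ) is μ + z_p·σ, with z_{0.24} = -0.7063 and z_{0.76} = 0.7063.
Eliminate σ: μ = (z₂·x₁ − z₁·x₂)/(z₂ − z₁) = (0.7063·498 − (-0.7063)·634)/1.413 = 566.00.
Then σ = (x₂ − x₁)/(z₂ − z₁) = (634 − 498)/1.413 = 96.28.
Precision τ = 1/σ² = 1/96.28² = 0.000108.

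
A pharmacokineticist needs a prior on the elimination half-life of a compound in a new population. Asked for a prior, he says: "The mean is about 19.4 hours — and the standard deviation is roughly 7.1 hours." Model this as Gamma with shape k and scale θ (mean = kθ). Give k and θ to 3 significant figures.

For Gamma(k, scale θ): mean = kθ, variance = kθ², so CV = 1/√k.
CV = SD/mean = 7.1/19.4 = 0.366, hence k = 1/CV² = 7.47.
Then θ = mean/k = 19.4/7.47 = 2.6.

k ≈ 7.47, θ ≈ 2.6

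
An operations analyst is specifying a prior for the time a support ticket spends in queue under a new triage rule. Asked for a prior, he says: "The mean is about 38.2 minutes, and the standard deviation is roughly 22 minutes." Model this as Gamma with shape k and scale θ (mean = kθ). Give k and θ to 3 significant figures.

For Gamma(k, scale θ): mean = kθ, variance = kθ², so CV = 1/√k.
CV = SD/mean = 22/38.2 = 0.5759, hence k = 1/CV² = 3.01.
Then θ = mean/k = 38.2/3.01 = 12.7.

k ≈ 3.01, θ ≈ 12.7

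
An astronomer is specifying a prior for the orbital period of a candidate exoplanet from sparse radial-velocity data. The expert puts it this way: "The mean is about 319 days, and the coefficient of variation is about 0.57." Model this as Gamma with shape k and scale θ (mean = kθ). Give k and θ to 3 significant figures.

k ≈ 3.08, θ ≈ 104

For Gamma(k, scale θ): mean = kθ, variance = kθ², so CV = 1/√k.
CV = 0.57, hence k = 1/CV² = 3.08.
Then θ = mean/k = 319/3.08 = 104.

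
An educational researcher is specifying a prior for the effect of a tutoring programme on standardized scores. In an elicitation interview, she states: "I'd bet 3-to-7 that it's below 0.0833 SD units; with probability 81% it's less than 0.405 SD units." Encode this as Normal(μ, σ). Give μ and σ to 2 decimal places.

μ = 0.20, σ = 0.23

For Normal(μ,σ), the p-quantile is μ + z_p·σ. Here z_{0.3} = -0.5244, z_{0.81} = 0.8779.
So 0.0833 = μ − 0.5244σ and 0.405 = μ + 0.8779σ.
Subtracting: σ = (0.405 − 0.0833)/(0.8779 − (-0.5244)) = 0.23.
Then μ = 0.0833 − (-0.5244)·0.23 = 0.20.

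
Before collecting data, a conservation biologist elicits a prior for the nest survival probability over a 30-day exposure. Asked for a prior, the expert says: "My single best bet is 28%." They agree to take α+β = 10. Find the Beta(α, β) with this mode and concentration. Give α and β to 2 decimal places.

For α,β > 1 the Beta mode is (α−1)/(α+β−2). With α+β = 10, the mode is (α−1)/8.
Set (α−1)/8 = 0.28 → α = 1 + 0.28·8 = 3.24.
β = 10 − α = 6.76.

α = 3.24, β = 6.76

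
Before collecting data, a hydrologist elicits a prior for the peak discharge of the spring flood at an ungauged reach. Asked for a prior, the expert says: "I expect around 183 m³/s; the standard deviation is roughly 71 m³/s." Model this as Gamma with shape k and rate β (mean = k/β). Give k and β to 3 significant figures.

k ≈ 6.64, β ≈ 0.0363

For Gamma(k, rate β): mean = k/β, variance = k/β², so CV = 1/√k.
CV = SD/mean = 71/183 = 0.388, hence k = 1/CV² = 6.64.
Then β = k/mean = 6.64/183 = 0.0363.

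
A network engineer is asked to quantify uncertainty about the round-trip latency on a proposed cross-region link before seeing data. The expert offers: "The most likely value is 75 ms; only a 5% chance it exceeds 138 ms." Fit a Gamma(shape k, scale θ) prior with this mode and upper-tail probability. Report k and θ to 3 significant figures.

Gamma(k,θ) with k>1 has mode (k−1)θ, so θ = 75/(k−1).
Need P(X < 138) = 0.95 with θ tied to k this way. Start at k = 2, θ = 75: P(X<138) ≈ 0.549.
Too low — raise k to concentrate. Iterating converges to k ≈ 8.49.
Then θ = 75/(8.49−1) ≈ 10.

k ≈ 8.49, θ ≈ 10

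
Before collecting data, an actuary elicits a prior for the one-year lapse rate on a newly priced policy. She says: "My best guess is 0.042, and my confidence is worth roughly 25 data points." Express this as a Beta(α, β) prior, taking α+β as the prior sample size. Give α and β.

α = 1.05, β = 23.95

Under the effective-sample-size interpretation, Beta(α, β) has prior mean α/(α+β) and prior sample size α+β.
So α+β = 25 and α/(α+β) = 0.042, giving α = 0.042·25 = 1.05 and β = 25 − 1.05 = 23.95.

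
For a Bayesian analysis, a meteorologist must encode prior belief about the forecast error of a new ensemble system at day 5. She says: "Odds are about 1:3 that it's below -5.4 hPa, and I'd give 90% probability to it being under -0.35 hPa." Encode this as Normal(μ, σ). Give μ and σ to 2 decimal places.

The p-quantile of Normal(μ,σ) is μ + z_p·σ, with z_{0.25} = -0.6745 and z_{0.9} = 1.282.
Eliminate σ: μ = (z₂·x₁ − z₁·x₂)/(z₂ − z₁) = (1.282·-5.4 − (-0.6745)·-0.35)/1.956 = -3.66.
Then σ = (x₂ − x₁)/(z₂ − z₁) = (-0.35 − -5.4)/1.956 = 2.58.

μ = -3.66, σ = 2.58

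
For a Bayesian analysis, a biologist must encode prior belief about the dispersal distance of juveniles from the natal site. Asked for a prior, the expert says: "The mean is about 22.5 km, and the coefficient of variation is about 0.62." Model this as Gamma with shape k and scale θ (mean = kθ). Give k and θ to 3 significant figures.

For Gamma(k, scale θ): mean = kθ, variance = kθ², so CV = 1/√k.
CV = 0.62, hence k = 1/CV² = 2.6.
Then θ = mean/k = 22.5/2.6 = 8.65.

k ≈ 2.6, θ ≈ 8.65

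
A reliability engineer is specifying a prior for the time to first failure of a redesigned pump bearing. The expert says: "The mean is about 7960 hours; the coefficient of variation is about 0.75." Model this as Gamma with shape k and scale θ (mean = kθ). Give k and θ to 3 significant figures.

For Gamma(k, scale θ): mean = kθ, variance = kθ², so CV = 1/√k.
CV = 0.75, hence k = 1/CV² = 1.78.
Then θ = mean/k = 7960/1.78 = 4480.

k ≈ 1.78, θ ≈ 4480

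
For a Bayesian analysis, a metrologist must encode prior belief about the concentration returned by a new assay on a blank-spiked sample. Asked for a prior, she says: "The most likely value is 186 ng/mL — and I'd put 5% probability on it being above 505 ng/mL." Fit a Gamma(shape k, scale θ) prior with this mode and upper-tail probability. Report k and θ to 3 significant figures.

Gamma(k,θ) with k>1 has mode (k−1)θ, so θ = 186/(k−1).
Need P(X < 505) = 0.95 with θ tied to k this way. Start at k = 2, θ = 186: P(X<505) ≈ 0.754.
Too low — raise k to concentrate. Iterating converges to k ≈ 3.69.
Then θ = 186/(3.69−1) ≈ 69.

k ≈ 3.69, θ ≈ 69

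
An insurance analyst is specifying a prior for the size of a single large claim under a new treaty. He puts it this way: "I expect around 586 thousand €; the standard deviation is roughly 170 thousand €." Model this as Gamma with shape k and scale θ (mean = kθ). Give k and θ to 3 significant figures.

For Gamma(k, scale θ): mean = kθ, variance = kθ², so CV = 1/√k.
CV = SD/mean = 170/586 = 0.2901, hence k = 1/CV² = 11.9.
Then θ = mean/k = 586/11.9 = 49.3.

k ≈ 11.9, θ ≈ 49.3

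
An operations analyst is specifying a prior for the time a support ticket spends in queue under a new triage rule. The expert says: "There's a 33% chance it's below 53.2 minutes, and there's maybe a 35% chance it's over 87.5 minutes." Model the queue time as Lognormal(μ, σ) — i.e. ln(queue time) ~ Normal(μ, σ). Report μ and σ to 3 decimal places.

If T ~ Lognormal(μ,σ) then ln T ~ Normal(μ,σ), so the p-quantile of ln T is μ + z_p·σ.
ln(53.2) = 3.974 and ln(87.5) = 4.472; z_{0.33} = -0.4399, z_{0.65} = 0.3853.
σ = (4.472 − 3.974)/(0.3853 − (-0.4399)) = 0.603.
μ = 3.974 − (-0.4399)·0.603 = 4.239.

μ ≈ 4.239, σ ≈ 0.603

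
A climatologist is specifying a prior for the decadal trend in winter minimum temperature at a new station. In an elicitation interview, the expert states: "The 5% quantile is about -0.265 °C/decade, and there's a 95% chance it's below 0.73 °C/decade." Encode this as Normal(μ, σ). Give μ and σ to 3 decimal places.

For Normal(μ,σ), the p-quantile is μ + z_p·σ. Here z_{0.05} = -1.645, z_{0.95} = 1.645.
So -0.265 = μ − 1.645σ and 0.73 = μ + 1.645σ.
Subtracting: σ = (0.73 − -0.265)/(1.645 − (-1.645)) = 0.302.
Then μ = -0.265 − (-1.645)·0.302 = 0.233.

μ = 0.233, σ = 0.302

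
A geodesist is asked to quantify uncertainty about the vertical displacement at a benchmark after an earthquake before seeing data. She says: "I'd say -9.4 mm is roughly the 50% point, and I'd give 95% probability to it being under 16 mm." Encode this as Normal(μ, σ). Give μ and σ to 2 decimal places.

The p-quantile of Normal(μ,σ) is μ + z_p·σ, with z_{0.5} = 0 and z_{0.95} = 1.645.
Eliminate σ: μ = (z₂·x₁ − z₁·x₂)/(z₂ − z₁) = (1.645·-9.4 − (0)·16)/1.645 = -9.40.
Then σ = (x₂ − x₁)/(z₂ − z₁) = (16 − -9.4)/1.645 = 15.44.

μ = -9.40, σ = 15.44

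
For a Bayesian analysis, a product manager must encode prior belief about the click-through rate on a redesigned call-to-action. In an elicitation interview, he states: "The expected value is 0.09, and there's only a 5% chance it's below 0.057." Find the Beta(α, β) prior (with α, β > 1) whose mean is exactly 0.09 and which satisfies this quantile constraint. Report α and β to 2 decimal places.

α ≈ 15.36, β ≈ 155.35

With mean 0.09 fixed, write α = 0.09s, β = 0.91s where s = α+β.
Need P(θ < 0.057) = 0.05 under Beta(0.09s, 0.91s). Normal approximation: (q−m)/√(m(1−m)/s) ≈ z_{0.05} = -1.64, so s ≈ 0.09·0.91·(-1.64)²/(0.057−0.09)² = 203.5.
At s = 203.5: P(θ<0.057) ≈ 0.035. Adjusting to match 0.05 gives s ≈ 170.72.
So α = 0.09·170.72 ≈ 15.36, β = 0.91·170.72 ≈ 155.35.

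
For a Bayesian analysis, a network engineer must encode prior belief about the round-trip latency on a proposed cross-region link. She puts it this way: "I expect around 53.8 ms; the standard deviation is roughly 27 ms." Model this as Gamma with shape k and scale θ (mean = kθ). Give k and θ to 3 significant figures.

k ≈ 3.97, θ ≈ 13.6

For Gamma(k, scale θ): mean = kθ, variance = kθ², so CV = 1/√k.
CV = SD/mean = 27/53.8 = 0.5019, hence k = 1/CV² = 3.97.
Then θ = mean/k = 53.8/3.97 = 13.6.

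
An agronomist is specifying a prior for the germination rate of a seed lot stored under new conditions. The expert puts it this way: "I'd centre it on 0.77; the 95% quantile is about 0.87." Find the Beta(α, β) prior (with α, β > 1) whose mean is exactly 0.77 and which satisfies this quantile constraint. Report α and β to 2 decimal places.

α ≈ 30.79, β ≈ 9.20

With mean 0.77 fixed, write α = 0.77s, β = 0.23s where s = α+β.
Need P(θ < 0.87) = 0.95 under Beta(0.77s, 0.23s). Normal approximation: (q−m)/√(m(1−m)/s) ≈ z_{0.95} = 1.64, so s ≈ 0.77·0.23·(1.64)²/(0.87−0.77)² = 47.9.
At s = 47.9: P(θ<0.87) ≈ 0.965. Adjusting to match 0.95 gives s ≈ 39.99.
So α = 0.77·39.99 ≈ 30.79, β = 0.23·39.99 ≈ 9.20.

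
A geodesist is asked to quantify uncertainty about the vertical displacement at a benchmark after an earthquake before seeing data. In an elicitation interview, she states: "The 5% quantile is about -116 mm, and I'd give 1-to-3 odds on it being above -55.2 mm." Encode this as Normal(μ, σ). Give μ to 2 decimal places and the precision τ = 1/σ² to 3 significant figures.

For Normal(μ,σ), the p-quantile is μ + z_p·σ. Here z_{0.05} = -1.645, z_{0.75} = 0.6745.
So -116 = μ − 1.645σ and -55.2 = μ + 0.6745σ.
Subtracting: σ = (-55.2 − -116)/(0.6745 − (-1.645)) = 26.21.
Then μ = -116 − (-1.645)·26.21 = -72.88.
Precision τ = 1/σ² = 1/26.21² = 0.00146.

μ = -72.88, τ = 0.00146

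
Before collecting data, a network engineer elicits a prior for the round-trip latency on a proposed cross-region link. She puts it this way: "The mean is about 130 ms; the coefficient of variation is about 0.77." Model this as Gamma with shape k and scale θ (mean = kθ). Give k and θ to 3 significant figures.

k ≈ 1.69, θ ≈ 77.1

For Gamma(k, scale θ): mean = kθ, variance = kθ², so CV = 1/√k.
CV = 0.77, hence k = 1/CV² = 1.69.
Then θ = mean/k = 130/1.69 = 77.1.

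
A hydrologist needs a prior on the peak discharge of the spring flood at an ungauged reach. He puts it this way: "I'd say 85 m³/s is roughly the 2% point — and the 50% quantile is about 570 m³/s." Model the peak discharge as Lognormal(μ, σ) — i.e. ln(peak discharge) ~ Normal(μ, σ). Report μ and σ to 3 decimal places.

If T ~ Lognormal(μ,σ) then ln T ~ Normal(μ,σ), so the p-quantile of ln T is μ + z_p·σ.
ln(85) = 4.443 and ln(570) = 6.346; z_{0.02} = -2.054, z_{0.5} = 0.
σ = (6.346 − 4.443)/(0 − (-2.054)) = 0.927.
μ = 4.443 − (-2.054)·0.927 = 6.346.

μ ≈ 6.346, σ ≈ 0.927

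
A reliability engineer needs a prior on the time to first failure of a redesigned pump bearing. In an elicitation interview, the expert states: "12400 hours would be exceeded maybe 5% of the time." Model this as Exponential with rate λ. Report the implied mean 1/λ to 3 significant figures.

P(T > 12400.0) = e^(−λ·12400.0) = 0.05, so λ = −ln(0.05)/12400.0 = 0.000242.
Mean = 1/λ = 4140 hours.

mean ≈ 4140 hours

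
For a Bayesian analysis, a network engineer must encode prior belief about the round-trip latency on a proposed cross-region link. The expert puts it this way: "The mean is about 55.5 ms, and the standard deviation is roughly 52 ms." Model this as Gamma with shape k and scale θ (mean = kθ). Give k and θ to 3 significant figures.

k ≈ 1.14, θ ≈ 48.7

For Gamma(k, scale θ): mean = kθ, variance = kθ², so CV = 1/√k.
CV = SD/mean = 52/55.5 = 0.9369, hence k = 1/CV² = 1.14.
Then θ = mean/k = 55.5/1.14 = 48.7.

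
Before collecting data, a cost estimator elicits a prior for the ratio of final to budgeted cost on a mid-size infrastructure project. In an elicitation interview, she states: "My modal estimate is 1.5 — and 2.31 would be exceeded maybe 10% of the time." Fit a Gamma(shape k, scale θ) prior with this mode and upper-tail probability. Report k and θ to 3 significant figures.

k ≈ 11, θ ≈ 0.15

Gamma(k,θ) with k>1 has mode (k−1)θ, so θ = 1.5/(k−1).
Need P(X < 2.31) = 0.9 with θ tied to k this way. Start at k = 2, θ = 1.5: P(X<2.31) ≈ 0.455.
Too low — raise k to concentrate. Iterating converges to k ≈ 11.
Then θ = 1.5/(11−1) ≈ 0.15.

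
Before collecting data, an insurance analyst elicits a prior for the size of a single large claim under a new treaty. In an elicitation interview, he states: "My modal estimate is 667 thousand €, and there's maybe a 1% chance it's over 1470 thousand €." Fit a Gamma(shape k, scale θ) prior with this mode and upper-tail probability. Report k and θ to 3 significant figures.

Gamma(k,θ) with k>1 has mode (k−1)θ, so θ = 667/(k−1).
Need P(X < 1470) = 0.99 with θ tied to k this way. Start at k = 2, θ = 667: P(X<1470) ≈ 0.646.
Too low — raise k to concentrate. Iterating converges to k ≈ 8.72.
Then θ = 667/(8.72−1) ≈ 86.4.

k ≈ 8.72, θ ≈ 86.4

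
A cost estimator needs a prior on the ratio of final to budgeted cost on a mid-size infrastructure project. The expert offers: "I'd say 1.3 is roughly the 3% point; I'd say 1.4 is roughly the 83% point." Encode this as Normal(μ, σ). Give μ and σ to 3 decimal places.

The p-quantile of Normal(μ,σ) is μ + z_p·σ, with z_{0.03} = -1.881 and z_{0.83} = 0.9542.
Eliminate σ: μ = (z₂·x₁ − z₁·x₂)/(z₂ − z₁) = (0.9542·1.3 − (-1.881)·1.4)/2.835 = 1.366.
Then σ = (x₂ − x₁)/(z₂ − z₁) = (1.4 − 1.3)/2.835 = 0.035.

μ = 1.366, σ = 0.035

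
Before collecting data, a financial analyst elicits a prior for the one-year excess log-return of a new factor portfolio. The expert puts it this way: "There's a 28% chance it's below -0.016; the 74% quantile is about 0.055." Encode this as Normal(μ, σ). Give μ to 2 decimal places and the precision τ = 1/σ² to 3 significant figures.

The p-quantile of Normal(μ,σ) is μ + z_p·σ, with z_{0.28} = -0.5828 and z_{0.74} = 0.6433.
Eliminate σ: μ = (z₂·x₁ − z₁·x₂)/(z₂ − z₁) = (0.6433·-0.016 − (-0.5828)·0.055)/1.226 = 0.02.
Then σ = (x₂ − x₁)/(z₂ − z₁) = (0.055 − -0.016)/1.226 = 0.06.
Precision τ = 1/σ² = 1/0.0579² = 298.

μ = 0.02, τ = 298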